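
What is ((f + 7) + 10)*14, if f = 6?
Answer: 322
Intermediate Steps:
((f + 7) + 10)*14 = ((6 + 7) + 10)*14 = (13 + 10)*14 = 23*14 = 322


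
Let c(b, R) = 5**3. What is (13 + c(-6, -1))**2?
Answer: 19044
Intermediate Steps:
c(b, R) = 125
(13 + c(-6, -1))**2 = (13 + 125)**2 = 138**2 = 19044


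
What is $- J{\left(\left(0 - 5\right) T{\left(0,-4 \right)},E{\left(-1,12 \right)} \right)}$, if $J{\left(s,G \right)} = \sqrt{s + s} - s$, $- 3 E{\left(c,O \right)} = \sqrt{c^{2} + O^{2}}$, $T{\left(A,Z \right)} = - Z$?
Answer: $-20 - 2 i \sqrt{10} \approx -20.0 - 6.3246 i$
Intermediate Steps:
$E{\left(c,O \right)} = - \frac{\sqrt{O^{2} + c^{2}}}{3}$ ($E{\left(c,O \right)} = - \frac{\sqrt{c^{2} + O^{2}}}{3} = - \frac{\sqrt{O^{2} + c^{2}}}{3}$)
$J{\left(s,G \right)} = - s + \sqrt{2} \sqrt{s}$ ($J{\left(s,G \right)} = \sqrt{2 s} - s = \sqrt{2} \sqrt{s} - s = - s + \sqrt{2} \sqrt{s}$)
$- J{\left(\left(0 - 5\right) T{\left(0,-4 \right)},E{\left(-1,12 \right)} \right)} = - (- \left(0 - 5\right) \left(\left(-1\right) \left(-4\right)\right) + \sqrt{2} \sqrt{\left(0 - 5\right) \left(\left(-1\right) \left(-4\right)\right)}) = - (- \left(-5\right) 4 + \sqrt{2} \sqrt{\left(-5\right) 4}) = - (\left(-1\right) \left(-20\right) + \sqrt{2} \sqrt{-20}) = - (20 + \sqrt{2} \cdot 2 i \sqrt{5}) = - (20 + 2 i \sqrt{10}) = -20 - 2 i \sqrt{10}$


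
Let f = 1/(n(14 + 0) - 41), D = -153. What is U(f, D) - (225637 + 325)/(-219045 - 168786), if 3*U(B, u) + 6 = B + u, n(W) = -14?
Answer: -1118228732/21330705 ≈ -52.423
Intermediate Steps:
f = -1/55 (f = 1/(-14 - 41) = 1/(-55) = -1/55 ≈ -0.018182)
U(B, u) = -2 + B/3 + u/3 (U(B, u) = -2 + (B + u)/3 = -2 + (B/3 + u/3) = -2 + B/3 + u/3)
U(f, D) - (225637 + 325)/(-219045 - 168786) = (-2 + (⅓)*(-1/55) + (⅓)*(-153)) - (225637 + 325)/(-219045 - 168786) = (-2 - 1/165 - 51) - 225962/(-387831) = -8746/165 - 225962*(-1)/387831 = -8746/165 - 1*(-225962/387831) = -8746/165 + 225962/387831 = -1118228732/21330705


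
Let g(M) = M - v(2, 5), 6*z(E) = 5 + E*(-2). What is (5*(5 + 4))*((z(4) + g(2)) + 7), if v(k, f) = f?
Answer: 315/2 ≈ 157.50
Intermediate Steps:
z(E) = ⅚ - E/3 (z(E) = (5 + E*(-2))/6 = (5 - 2*E)/6 = ⅚ - E/3)
g(M) = -5 + M (g(M) = M - 1*5 = M - 5 = -5 + M)
(5*(5 + 4))*((z(4) + g(2)) + 7) = (5*(5 + 4))*(((⅚ - ⅓*4) + (-5 + 2)) + 7) = (5*9)*(((⅚ - 4/3) - 3) + 7) = 45*((-½ - 3) + 7) = 45*(-7/2 + 7) = 45*(7/2) = 315/2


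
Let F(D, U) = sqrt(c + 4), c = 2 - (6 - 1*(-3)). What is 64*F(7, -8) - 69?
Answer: -69 + 64*I*sqrt(3) ≈ -69.0 + 110.85*I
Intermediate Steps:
c = -7 (c = 2 - (6 + 3) = 2 - 1*9 = 2 - 9 = -7)
F(D, U) = I*sqrt(3) (F(D, U) = sqrt(-7 + 4) = sqrt(-3) = I*sqrt(3))
64*F(7, -8) - 69 = 64*(I*sqrt(3)) - 69 = 64*I*sqrt(3) - 69 = -69 + 64*I*sqrt(3)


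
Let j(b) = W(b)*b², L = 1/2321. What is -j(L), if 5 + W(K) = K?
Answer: 11604/12503322161 ≈ 9.2807e-7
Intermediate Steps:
W(K) = -5 + K
L = 1/2321 ≈ 0.00043085
j(b) = b²*(-5 + b) (j(b) = (-5 + b)*b² = b²*(-5 + b))
-j(L) = -(1/2321)²*(-5 + 1/2321) = -(-11604)/(5387041*2321) = -1*(-11604/12503322161) = 11604/12503322161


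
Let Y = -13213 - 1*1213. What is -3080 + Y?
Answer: -17506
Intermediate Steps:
Y = -14426 (Y = -13213 - 1213 = -14426)
-3080 + Y = -3080 - 14426 = -17506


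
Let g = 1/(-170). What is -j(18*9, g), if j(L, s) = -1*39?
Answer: 39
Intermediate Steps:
g = -1/170 ≈ -0.0058824
j(L, s) = -39
-j(18*9, g) = -1*(-39) = 39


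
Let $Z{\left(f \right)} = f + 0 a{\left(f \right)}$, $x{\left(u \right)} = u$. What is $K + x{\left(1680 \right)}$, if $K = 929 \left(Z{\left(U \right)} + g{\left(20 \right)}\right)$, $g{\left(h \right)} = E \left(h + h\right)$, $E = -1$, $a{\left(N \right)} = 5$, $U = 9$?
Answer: $-27119$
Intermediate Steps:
$Z{\left(f \right)} = f$ ($Z{\left(f \right)} = f + 0 \cdot 5 = f + 0 = f$)
$g{\left(h \right)} = - 2 h$ ($g{\left(h \right)} = - (h + h) = - 2 h$)
$K = -28799$ ($K = 929 \left(9 - 40\right) = 929 \left(-31\right) = -28799$)
$K + x{\left(1680 \right)} = -28799 + 1680 = -27119$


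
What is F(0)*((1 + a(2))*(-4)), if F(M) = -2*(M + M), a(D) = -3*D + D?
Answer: 0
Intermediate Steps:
a(D) = -2*D
F(M) = -4*M
F(0)*((1 + a(2))*(-4)) = (-4*0)*((1 - 2*2)*(-4)) = 0*((1 - 4)*(-4)) = 0*(-3*(-4)) = 0*12 = 0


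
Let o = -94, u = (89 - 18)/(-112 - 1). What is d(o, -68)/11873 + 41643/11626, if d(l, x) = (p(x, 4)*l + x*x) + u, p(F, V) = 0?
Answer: 61944188373/15598011274 ≈ 3.9713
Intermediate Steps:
u = -71/113 (u = 71/(-113) = 71*(-1/113) = -71/113 ≈ -0.62832)
d(l, x) = -71/113 + x**2 (d(l, x) = (0*l + x*x) - 71/113 = (0 + x**2) - 71/113 = x**2 - 71/113 = -71/113 + x**2)
d(o, -68)/11873 + 41643/11626 = (-71/113 + (-68)**2)/11873 + 41643/11626 = (-71/113 + 4624)*(1/11873) + 41643*(1/11626) = (522441/113)*(1/11873) + 41643/11626 = 522441/1341649 + 41643/11626 = 61944188373/15598011274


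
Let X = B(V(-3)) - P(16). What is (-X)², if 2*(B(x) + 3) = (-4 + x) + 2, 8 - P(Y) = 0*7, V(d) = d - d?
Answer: 144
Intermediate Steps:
V(d) = 0
P(Y) = 8 (P(Y) = 8 - 0*7 = 8 - 1*0 = 8 + 0 = 8)
B(x) = -4 + x/2 (B(x) = -3 + ((-4 + x) + 2)/2 = -3 + (-2 + x)/2 = -3 + (-1 + x/2) = -4 + x/2)
X = -12 (X = (-4 + (½)*0) - 1*8 = (-4 + 0) - 8 = -4 - 8 = -12)
(-X)² = (-1*(-12))² = 12² = 144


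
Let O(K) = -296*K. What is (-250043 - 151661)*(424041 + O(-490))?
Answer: -228602114024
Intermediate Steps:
(-250043 - 151661)*(424041 + O(-490)) = (-250043 - 151661)*(424041 - 296*(-490)) = -401704*(424041 + 145040) = -401704*569081 = -228602114024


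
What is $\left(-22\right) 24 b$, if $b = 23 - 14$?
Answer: $-4752$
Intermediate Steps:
$b = 9$ ($b = 23 - 14 = 9$)
$\left(-22\right) 24 b = \left(-22\right) 24 \cdot 9 = \left(-528\right) 9 = -4752$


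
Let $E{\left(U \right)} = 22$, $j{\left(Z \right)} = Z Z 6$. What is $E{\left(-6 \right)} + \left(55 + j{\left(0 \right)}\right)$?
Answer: $77$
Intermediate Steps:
$j{\left(Z \right)} = 6 Z^{2}$ ($j{\left(Z \right)} = Z^{2} \cdot 6 = 6 Z^{2}$)
$E{\left(-6 \right)} + \left(55 + j{\left(0 \right)}\right) = 22 + \left(55 + 6 \cdot 0^{2}\right) = 22 + \left(55 + 6 \cdot 0\right) = 22 + \left(55 + 0\right) = 22 + 55 = 77$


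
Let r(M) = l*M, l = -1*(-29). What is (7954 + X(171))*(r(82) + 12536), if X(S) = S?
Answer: 121176250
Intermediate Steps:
l = 29
r(M) = 29*M
(7954 + X(171))*(r(82) + 12536) = (7954 + 171)*(29*82 + 12536) = 8125*(2378 + 12536) = 8125*14914 = 121176250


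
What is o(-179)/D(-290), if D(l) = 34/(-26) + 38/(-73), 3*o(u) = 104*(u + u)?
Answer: 35333168/5205 ≈ 6788.3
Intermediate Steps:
o(u) = 208*u/3 (o(u) = (104*(u + u))/3 = (104*(2*u))/3 = (208*u)/3 = 208*u/3)
D(l) = -1735/949 (D(l) = 34*(-1/26) + 38*(-1/73) = -17/13 - 38/73 = -1735/949)
o(-179)/D(-290) = ((208/3)*(-179))/(-1735/949) = -37232/3*(-949/1735) = 35333168/5205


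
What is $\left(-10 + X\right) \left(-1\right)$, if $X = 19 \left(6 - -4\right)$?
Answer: $-180$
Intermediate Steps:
$X = 190$ ($X = 19 \left(6 + 4\right) = 19 \cdot 10 = 190$)
$\left(-10 + X\right) \left(-1\right) = \left(-10 + 190\right) \left(-1\right) = 180 \left(-1\right) = -180$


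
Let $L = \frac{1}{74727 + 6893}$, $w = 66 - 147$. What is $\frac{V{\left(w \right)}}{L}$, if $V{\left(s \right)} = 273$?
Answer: $22282260$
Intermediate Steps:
$w = -81$ ($w = 66 - 147 = -81$)
$L = \frac{1}{81620} \approx 1.2252 \cdot 10^{-5}$
$\frac{V{\left(w \right)}}{L} = 273 \frac{1}{\frac{1}{81620}} = 273 \cdot 81620 = 22282260$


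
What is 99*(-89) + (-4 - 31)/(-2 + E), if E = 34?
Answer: -281987/32 ≈ -8812.1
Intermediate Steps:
99*(-89) + (-4 - 31)/(-2 + E) = 99*(-89) + (-4 - 31)/(-2 + 34) = -8811 - 35/32 = -281987/32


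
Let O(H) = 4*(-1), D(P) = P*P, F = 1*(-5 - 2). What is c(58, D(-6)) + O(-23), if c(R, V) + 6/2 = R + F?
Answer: 44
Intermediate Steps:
F = -7 (F = 1*(-7) = -7)
D(P) = P²
c(R, V) = -10 + R (c(R, V) = -3 + (R - 7) = -3 + (-7 + R) = -10 + R)
O(H) = -4
c(58, D(-6)) + O(-23) = (-10 + 58) - 4 = 48 - 4 = 44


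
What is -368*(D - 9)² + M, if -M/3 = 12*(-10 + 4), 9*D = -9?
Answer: -36584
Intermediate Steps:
D = -1 (D = (⅑)*(-9) = -1)
M = 216 (M = -36*(-10 + 4) = -36*(-6) = -3*(-72) = 216)
-368*(D - 9)² + M = -368*(-1 - 9)² + 216 = -368*(-10)² + 216 = -368*100 + 216 = -36800 + 216 = -36584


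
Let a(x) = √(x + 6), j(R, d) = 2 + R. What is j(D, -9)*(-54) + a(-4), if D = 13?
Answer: -810 + √2 ≈ -808.59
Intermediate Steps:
a(x) = √(6 + x)
j(D, -9)*(-54) + a(-4) = (2 + 13)*(-54) + √(6 - 4) = 15*(-54) + √2 = -810 + √2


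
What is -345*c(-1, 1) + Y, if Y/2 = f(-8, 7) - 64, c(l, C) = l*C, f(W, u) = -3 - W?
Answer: 227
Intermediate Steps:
c(l, C) = C*l
Y = -118 (Y = 2*((-3 - 1*(-8)) - 64) = 2*((-3 + 8) - 64) = 2*(5 - 64) = 2*(-59) = -118)
-345*c(-1, 1) + Y = -345*(-1) - 118 = 345 - 118 = 227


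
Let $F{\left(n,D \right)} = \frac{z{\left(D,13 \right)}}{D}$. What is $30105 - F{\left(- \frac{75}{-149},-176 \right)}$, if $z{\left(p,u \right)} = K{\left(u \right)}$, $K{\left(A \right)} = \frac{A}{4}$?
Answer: $\frac{21193933}{704} \approx 30105.0$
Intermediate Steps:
$K{\left(A \right)} = \frac{A}{4}$ ($K{\left(A \right)} = A \frac{1}{4} = \frac{A}{4}$)
$z{\left(p,u \right)} = \frac{u}{4}$
$F{\left(n,D \right)} = \frac{13}{4 D}$ ($F{\left(n,D \right)} = \frac{\frac{1}{4} \cdot 13}{D} = \frac{13}{4 D}$)
$30105 - F{\left(- \frac{75}{-149},-176 \right)} = 30105 - \frac{13}{4 \left(-176\right)} = 30105 - \frac{13}{4} \left(- \frac{1}{176}\right) = 30105 - - \frac{13}{704} = 30105 + \frac{13}{704} = \frac{21193933}{704}$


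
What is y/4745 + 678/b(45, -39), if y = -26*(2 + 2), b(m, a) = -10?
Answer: -4951/73 ≈ -67.822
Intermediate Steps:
y = -104 (y = -26*4 = -104)
y/4745 + 678/b(45, -39) = -104/4745 + 678/(-10) = -104*1/4745 + 678*(-1/10) = -8/365 - 339/5 = -4951/73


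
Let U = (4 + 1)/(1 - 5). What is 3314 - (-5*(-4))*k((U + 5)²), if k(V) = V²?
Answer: -41029/64 ≈ -641.08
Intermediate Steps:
U = -5/4 (U = 5/(-4) = 5*(-¼) = -5/4 ≈ -1.2500)
3314 - (-5*(-4))*k((U + 5)²) = 3314 - (-5*(-4))*((-5/4 + 5)²)² = 3314 - 20*((15/4)²)² = 3314 - 20*(225/16)² = 3314 - 20*50625/256 = 3314 - 1*253125/64 = 3314 - 253125/64 = -41029/64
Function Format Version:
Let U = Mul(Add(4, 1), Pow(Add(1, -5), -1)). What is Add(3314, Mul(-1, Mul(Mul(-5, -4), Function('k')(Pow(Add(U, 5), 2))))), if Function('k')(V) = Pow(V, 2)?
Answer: Rational(-41029, 64) ≈ -641.08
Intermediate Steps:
U = Rational(-5, 4) (U = Mul(5, Pow(-4, -1)) = Mul(5, Rational(-1, 4)) = Rational(-5, 4) ≈ -1.2500)
Add(3314, Mul(-1, Mul(Mul(-5, -4), Function('k')(Pow(Add(U, 5), 2))))) = Add(3314, Mul(-1, Mul(Mul(-5, -4), Pow(Pow(Add(Rational(-5, 4), 5), 2), 2)))) = Add(3314, Mul(-1, Mul(20, Pow(Pow(Rational(15, 4), 2), 2)))) = Add(3314, Mul(-1, Mul(20, Pow(Rational(225, 16), 2)))) = Add(3314, Mul(-1, Mul(20, Rational(50625, 256)))) = Add(3314, Mul(-1, Rational(253125, 64))) = Add(3314, Rational(-253125, 64)) = Rational(-41029, 64)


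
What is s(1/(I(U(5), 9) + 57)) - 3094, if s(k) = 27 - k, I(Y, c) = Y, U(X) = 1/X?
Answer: -877167/286 ≈ -3067.0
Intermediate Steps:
U(X) = 1/X
s(1/(I(U(5), 9) + 57)) - 3094 = (27 - 1/(1/5 + 57)) - 3094 = (27 - 1/(⅕ + 57)) - 3094 = (27 - 1/286/5) - 3094 = (27 - 1*5/286) - 3094 = (27 - 5/286) - 3094 = 7717/286 - 3094 = -877167/286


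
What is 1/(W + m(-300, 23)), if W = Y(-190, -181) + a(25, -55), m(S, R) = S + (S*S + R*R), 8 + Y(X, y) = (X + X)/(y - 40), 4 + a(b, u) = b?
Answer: 221/19943862 ≈ 1.1081e-5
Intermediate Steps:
a(b, u) = -4 + b
Y(X, y) = -8 + 2*X/(-40 + y) (Y(X, y) = -8 + (X + X)/(y - 40) = -8 + (2*X)/(-40 + y) = -8 + 2*X/(-40 + y))
m(S, R) = S + R² + S² (m(S, R) = S + (S² + R²) = S + (R² + S²) = S + R² + S²)
W = 3253/221 (W = 2*(160 - 190 - 4*(-181))/(-40 - 181) + (-4 + 25) = 2*(160 - 190 + 724)/(-221) + 21 = 2*(-1/221)*694 + 21 = -1388/221 + 21 = 3253/221 ≈ 14.719)
1/(W + m(-300, 23)) = 1/(3253/221 + (-300 + 23² + (-300)²)) = 1/(3253/221 + (-300 + 529 + 90000)) = 1/(3253/221 + 90229) = 1/(19943862/221) = 221/19943862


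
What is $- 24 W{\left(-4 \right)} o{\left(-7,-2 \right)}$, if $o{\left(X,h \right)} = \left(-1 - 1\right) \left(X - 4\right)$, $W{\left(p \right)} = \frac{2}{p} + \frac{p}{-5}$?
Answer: $- \frac{792}{5} \approx -158.4$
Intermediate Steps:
$W{\left(p \right)} = \frac{2}{p} - \frac{p}{5}$ ($W{\left(p \right)} = \frac{2}{p} + p \left(- \frac{1}{5}\right) = \frac{2}{p} - \frac{p}{5}$)
$o{\left(X,h \right)} = 8 - 2 X$ ($o{\left(X,h \right)} = - 2 \left(-4 + X\right) = 8 - 2 X$)
$- 24 W{\left(-4 \right)} o{\left(-7,-2 \right)} = - 24 \left(\frac{2}{-4} - - \frac{4}{5}\right) \left(8 - -14\right) = - 24 \left(2 \left(- \frac{1}{4}\right) + \frac{4}{5}\right) \left(8 + 14\right) = - 24 \left(- \frac{1}{2} + \frac{4}{5}\right) 22 = \left(-24\right) \frac{3}{10} \cdot 22 = \left(- \frac{36}{5}\right) 22 = - \frac{792}{5}$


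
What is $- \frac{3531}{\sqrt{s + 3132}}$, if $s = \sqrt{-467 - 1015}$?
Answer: $- \frac{3531}{\sqrt{3132 + i \sqrt{1482}}} \approx -63.09 + 0.38772 i$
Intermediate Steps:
$s = i \sqrt{1482}$ ($s = \sqrt{-1482} = i \sqrt{1482} \approx 38.497 i$)
$- \frac{3531}{\sqrt{s + 3132}} = - \frac{3531}{\sqrt{i \sqrt{1482} + 3132}} = - \frac{3531}{\sqrt{3132 + i \sqrt{1482}}}$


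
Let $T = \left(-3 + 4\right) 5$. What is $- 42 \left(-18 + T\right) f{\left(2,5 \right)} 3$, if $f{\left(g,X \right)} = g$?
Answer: $3276$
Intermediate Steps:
$T = 5$ ($T = 1 \cdot 5 = 5$)
$- 42 \left(-18 + T\right) f{\left(2,5 \right)} 3 = - 42 \left(-18 + 5\right) 2 \cdot 3 = \left(-42\right) \left(-13\right) 6 = 546 \cdot 6 = 3276$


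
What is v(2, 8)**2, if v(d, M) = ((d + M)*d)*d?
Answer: 1600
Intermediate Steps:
v(d, M) = d**2*(M + d) (v(d, M) = ((M + d)*d)*d = (d*(M + d))*d = d**2*(M + d))
v(2, 8)**2 = (2**2*(8 + 2))**2 = (4*10)**2 = 40**2 = 1600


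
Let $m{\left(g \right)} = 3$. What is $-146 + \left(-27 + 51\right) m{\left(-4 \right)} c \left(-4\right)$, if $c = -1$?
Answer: $142$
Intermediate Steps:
$-146 + \left(-27 + 51\right) m{\left(-4 \right)} c \left(-4\right) = -146 + \left(-27 + 51\right) 3 \left(-1\right) \left(-4\right) = -146 + 24 \left(\left(-3\right) \left(-4\right)\right) = -146 + 24 \cdot 12 = -146 + 288 = 142$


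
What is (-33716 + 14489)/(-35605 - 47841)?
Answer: 19227/83446 ≈ 0.23041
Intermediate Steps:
(-33716 + 14489)/(-35605 - 47841) = -19227/(-83446) = -19227*(-1/83446) = 19227/83446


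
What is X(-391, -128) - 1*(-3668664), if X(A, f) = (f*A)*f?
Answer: -2737480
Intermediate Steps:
X(A, f) = A*f² (X(A, f) = (A*f)*f = A*f²)
X(-391, -128) - 1*(-3668664) = -391*(-128)² - 1*(-3668664) = -391*16384 + 3668664 = -6406144 + 3668664 = -2737480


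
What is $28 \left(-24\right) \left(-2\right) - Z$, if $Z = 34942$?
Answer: $-33598$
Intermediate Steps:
$28 \left(-24\right) \left(-2\right) - Z = 28 \left(-24\right) \left(-2\right) - 34942 = \left(-672\right) \left(-2\right) - 34942 = 1344 - 34942 = -33598$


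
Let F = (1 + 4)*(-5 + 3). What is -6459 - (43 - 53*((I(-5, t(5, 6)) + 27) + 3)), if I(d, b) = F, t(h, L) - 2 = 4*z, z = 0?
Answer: -5442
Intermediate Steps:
t(h, L) = 2 (t(h, L) = 2 + 4*0 = 2 + 0 = 2)
F = -10 (F = 5*(-2) = -10)
I(d, b) = -10
-6459 - (43 - 53*((I(-5, t(5, 6)) + 27) + 3)) = -6459 - (43 - 53*((-10 + 27) + 3)) = -6459 - (43 - 53*(17 + 3)) = -6459 - (43 - 53*20) = -6459 - (43 - 1060) = -6459 - 1*(-1017) = -6459 + 1017 = -5442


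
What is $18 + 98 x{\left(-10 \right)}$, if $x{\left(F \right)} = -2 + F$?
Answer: $-1158$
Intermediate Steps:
$18 + 98 x{\left(-10 \right)} = 18 + 98 \left(-2 - 10\right) = 18 + 98 \left(-12\right) = 18 - 1176 = -1158$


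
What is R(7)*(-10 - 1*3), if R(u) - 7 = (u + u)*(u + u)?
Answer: -2639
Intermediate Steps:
R(u) = 7 + 4*u² (R(u) = 7 + (u + u)*(u + u) = 7 + (2*u)*(2*u) = 7 + 4*u²)
R(7)*(-10 - 1*3) = (7 + 4*7²)*(-10 - 1*3) = (7 + 4*49)*(-10 - 3) = (7 + 196)*(-13) = 203*(-13) = -2639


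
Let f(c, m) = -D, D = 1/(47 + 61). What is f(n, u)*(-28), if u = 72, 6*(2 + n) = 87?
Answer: 7/27 ≈ 0.25926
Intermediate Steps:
n = 25/2 (n = -2 + (⅙)*87 = -2 + 29/2 = 25/2 ≈ 12.500)
D = 1/108 ≈ 0.0092593
f(c, m) = -1/108 (f(c, m) = -1*1/108 = -1/108)
f(n, u)*(-28) = -1/108*(-28) = 7/27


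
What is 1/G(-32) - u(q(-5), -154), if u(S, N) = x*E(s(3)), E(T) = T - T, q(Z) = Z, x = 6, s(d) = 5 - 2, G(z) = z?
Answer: -1/32 ≈ -0.031250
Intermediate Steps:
s(d) = 3
E(T) = 0
u(S, N) = 0 (u(S, N) = 6*0 = 0)
1/G(-32) - u(q(-5), -154) = 1/(-32) - 1*0 = -1/32 + 0 = -1/32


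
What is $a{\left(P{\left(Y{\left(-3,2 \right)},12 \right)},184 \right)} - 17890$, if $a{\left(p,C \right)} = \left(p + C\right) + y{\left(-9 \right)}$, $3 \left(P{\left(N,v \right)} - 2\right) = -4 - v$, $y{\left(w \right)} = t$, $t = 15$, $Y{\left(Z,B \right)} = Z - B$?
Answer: $- \frac{53083}{3} \approx -17694.0$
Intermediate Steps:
$y{\left(w \right)} = 15$
$P{\left(N,v \right)} = \frac{2}{3} - \frac{v}{3}$ ($P{\left(N,v \right)} = 2 + \frac{-4 - v}{3} = 2 - \left(\frac{4}{3} + \frac{v}{3}\right) = \frac{2}{3} - \frac{v}{3}$)
$a{\left(p,C \right)} = 15 + C + p$ ($a{\left(p,C \right)} = \left(p + C\right) + 15 = \left(C + p\right) + 15 = 15 + C + p$)
$a{\left(P{\left(Y{\left(-3,2 \right)},12 \right)},184 \right)} - 17890 = \left(15 + 184 + \left(\frac{2}{3} - 4\right)\right) - 17890 = \left(15 + 184 - \frac{10}{3}\right) - 17890 = \frac{587}{3} - 17890 = - \frac{53083}{3}$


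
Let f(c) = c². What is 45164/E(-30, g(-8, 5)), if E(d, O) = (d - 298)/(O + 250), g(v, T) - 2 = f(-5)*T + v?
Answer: -101619/2 ≈ -50810.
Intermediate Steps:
g(v, T) = 2 + v + 25*T (g(v, T) = 2 + ((-5)²*T + v) = 2 + (25*T + v) = 2 + (v + 25*T) = 2 + v + 25*T)
E(d, O) = (-298 + d)/(250 + O)
45164/E(-30, g(-8, 5)) = 45164/(((-298 - 30)/(250 + (2 - 8 + 25*5)))) = 45164/((-328/(250 + (2 - 8 + 125)))) = 45164/((-328/(250 + 119))) = 45164/((-328/369)) = 45164/(((1/369)*(-328))) = 45164/(-8/9) = 45164*(-9/8) = -101619/2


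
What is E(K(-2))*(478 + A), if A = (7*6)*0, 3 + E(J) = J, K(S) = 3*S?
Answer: -4302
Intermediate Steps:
E(J) = -3 + J
A = 0 (A = 42*0 = 0)
E(K(-2))*(478 + A) = (-3 + 3*(-2))*(478 + 0) = (-3 - 6)*478 = -9*478 = -4302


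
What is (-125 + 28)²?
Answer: 9409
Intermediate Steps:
(-125 + 28)² = (-97)² = 9409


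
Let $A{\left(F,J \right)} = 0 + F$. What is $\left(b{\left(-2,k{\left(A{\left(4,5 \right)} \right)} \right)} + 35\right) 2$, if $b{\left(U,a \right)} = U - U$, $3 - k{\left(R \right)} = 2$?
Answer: $70$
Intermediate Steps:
$A{\left(F,J \right)} = F$
$k{\left(R \right)} = 1$ ($k{\left(R \right)} = 3 - 2 = 1$)
$b{\left(U,a \right)} = 0$
$\left(b{\left(-2,k{\left(A{\left(4,5 \right)} \right)} \right)} + 35\right) 2 = \left(0 + 35\right) 2 = 35 \cdot 2 = 70$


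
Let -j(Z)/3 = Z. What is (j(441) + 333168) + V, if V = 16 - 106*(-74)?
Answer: 339705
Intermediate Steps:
j(Z) = -3*Z
V = 7860 (V = 16 + 7844 = 7860)
(j(441) + 333168) + V = (-3*441 + 333168) + 7860 = (-1323 + 333168) + 7860 = 331845 + 7860 = 339705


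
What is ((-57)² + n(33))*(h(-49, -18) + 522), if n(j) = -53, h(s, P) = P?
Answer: 1610784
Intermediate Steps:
((-57)² + n(33))*(h(-49, -18) + 522) = ((-57)² - 53)*(-18 + 522) = (3249 - 53)*504 = 3196*504 = 1610784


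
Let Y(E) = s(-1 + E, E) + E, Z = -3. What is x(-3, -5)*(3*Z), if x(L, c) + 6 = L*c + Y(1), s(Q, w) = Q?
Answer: -90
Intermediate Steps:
Y(E) = -1 + 2*E (Y(E) = (-1 + E) + E = -1 + 2*E)
x(L, c) = -5 + L*c (x(L, c) = -6 + (L*c + (-1 + 2*1)) = -6 + (L*c + (-1 + 2)) = -6 + (L*c + 1) = -6 + (1 + L*c) = -5 + L*c)
x(-3, -5)*(3*Z) = (-5 - 3*(-5))*(3*(-3)) = (-5 + 15)*(-9) = 10*(-9) = -90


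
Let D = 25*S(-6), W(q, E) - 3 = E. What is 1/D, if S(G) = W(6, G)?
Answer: -1/75 ≈ -0.013333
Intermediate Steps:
W(q, E) = 3 + E
S(G) = 3 + G
D = -75 (D = 25*(3 - 6) = 25*(-3) = -75)
1/D = 1/(-75) = -1/75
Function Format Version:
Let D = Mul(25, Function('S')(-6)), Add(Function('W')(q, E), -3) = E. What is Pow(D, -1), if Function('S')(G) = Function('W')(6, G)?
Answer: Rational(-1, 75) ≈ -0.013333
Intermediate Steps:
Function('W')(q, E) = Add(3, E)
Function('S')(G) = Add(3, G)
D = -75 (D = Mul(25, Add(3, -6)) = Mul(25, -3) = -75)
Pow(D, -1) = Pow(-75, -1) = Rational(-1, 75)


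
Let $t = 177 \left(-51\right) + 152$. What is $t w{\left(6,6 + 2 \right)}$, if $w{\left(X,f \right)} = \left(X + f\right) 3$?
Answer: $-372750$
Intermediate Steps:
$w{\left(X,f \right)} = 3 X + 3 f$
$t = -8875$ ($t = -9027 + 152 = -8875$)
$t w{\left(6,6 + 2 \right)} = - 8875 \left(3 \cdot 6 + 3 \left(6 + 2\right)\right) = - 8875 \left(18 + 3 \cdot 8\right) = - 8875 \left(18 + 24\right) = \left(-8875\right) 42 = -372750$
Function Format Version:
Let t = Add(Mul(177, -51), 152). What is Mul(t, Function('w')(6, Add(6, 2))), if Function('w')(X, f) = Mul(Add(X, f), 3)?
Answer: -372750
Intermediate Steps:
Function('w')(X, f) = Add(Mul(3, X), Mul(3, f))
t = -8875 (t = Add(-9027, 152) = -8875)
Mul(t, Function('w')(6, Add(6, 2))) = Mul(-8875, Add(Mul(3, 6), Mul(3, Add(6, 2)))) = Mul(-8875, Add(18, Mul(3, 8))) = Mul(-8875, Add(18, 24)) = Mul(-8875, 42) = -372750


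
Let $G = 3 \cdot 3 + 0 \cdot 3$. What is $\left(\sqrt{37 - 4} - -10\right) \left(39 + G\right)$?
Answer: $480 + 48 \sqrt{33} \approx 755.74$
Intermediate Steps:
$G = 9$ ($G = 9 + 0 = 9$)
$\left(\sqrt{37 - 4} - -10\right) \left(39 + G\right) = \left(\sqrt{37 - 4} - -10\right) \left(39 + 9\right) = \left(\sqrt{33} + 10\right) 48 = \left(10 + \sqrt{33}\right) 48 = 480 + 48 \sqrt{33}$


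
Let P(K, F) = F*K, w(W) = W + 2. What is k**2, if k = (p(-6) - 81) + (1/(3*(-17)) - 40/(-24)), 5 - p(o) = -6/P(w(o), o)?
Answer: 25391521/4624 ≈ 5491.2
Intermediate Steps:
w(W) = 2 + W
p(o) = 5 + 6/(o*(2 + o)) (p(o) = 5 - (-6)/(o*(2 + o)) = 5 + 6/(o*(2 + o)))
k = -5039/68 (k = ((5 + 6/(-6*(2 - 6))) - 81) + (1/(3*(-17)) - 40/(-24)) = ((5 + 6*(-1/6)/(-4)) - 81) + ((1/3)*(-1/17) - 40*(-1/24)) = ((5 + 6*(-1/6)*(-1/4)) - 81) + (-1/51 + 5/3) = ((5 + 1/4) - 81) + 28/17 = (21/4 - 81) + 28/17 = -303/4 + 28/17 = -5039/68 ≈ -74.103)
k**2 = (-5039/68)**2 = 25391521/4624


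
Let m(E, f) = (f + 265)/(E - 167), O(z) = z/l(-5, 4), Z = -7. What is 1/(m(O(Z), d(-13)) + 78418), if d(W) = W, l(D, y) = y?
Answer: 75/5881238 ≈ 1.2752e-5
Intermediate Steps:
O(z) = z/4
m(E, f) = (265 + f)/(-167 + E)
1/(m(O(Z), d(-13)) + 78418) = 1/((265 - 13)/(-167 + (¼)*(-7)) + 78418) = 1/(252/(-167 - 7/4) + 78418) = 1/(252/(-675/4) + 78418) = 1/(-4/675*252 + 78418) = 1/(-112/75 + 78418) = 1/(5881238/75) = 75/5881238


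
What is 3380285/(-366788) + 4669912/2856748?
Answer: -1985938682631/261955221356 ≈ -7.5812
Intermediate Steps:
3380285/(-366788) + 4669912/2856748 = 3380285*(-1/366788) + 4669912*(1/2856748) = -3380285/366788 + 1167478/714187 = -1985938682631/261955221356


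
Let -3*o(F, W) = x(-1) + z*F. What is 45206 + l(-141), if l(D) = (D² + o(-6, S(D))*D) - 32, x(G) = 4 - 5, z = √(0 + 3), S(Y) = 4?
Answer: 65008 - 282*√3 ≈ 64520.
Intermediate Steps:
z = √3 ≈ 1.7320
x(G) = -1
o(F, W) = ⅓ - F*√3/3 (o(F, W) = -(-1 + √3*F)/3 = -(-1 + F*√3)/3 = ⅓ - F*√3/3)
l(D) = -32 + D² + D*(⅓ + 2*√3) (l(D) = (D² + (⅓ - ⅓*(-6)*√3)*D) - 32 = (D² + (⅓ + 2*√3)*D) - 32 = (D² + D*(⅓ + 2*√3)) - 32 = -32 + D² + D*(⅓ + 2*√3))
45206 + l(-141) = 45206 + (-32 + (-141)² + (⅓)*(-141) + 2*(-141)*√3) = 45206 + (-32 + 19881 - 47 - 282*√3) = 45206 + (19802 - 282*√3) = 65008 - 282*√3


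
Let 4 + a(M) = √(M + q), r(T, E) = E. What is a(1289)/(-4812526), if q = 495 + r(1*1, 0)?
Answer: 2/2406263 - √446/2406263 ≈ -7.9454e-6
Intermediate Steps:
q = 495 (q = 495 + 0 = 495)
a(M) = -4 + √(495 + M) (a(M) = -4 + √(M + 495) = -4 + √(495 + M))
a(1289)/(-4812526) = (-4 + √(495 + 1289))/(-4812526) = (-4 + √1784)*(-1/4812526) = (-4 + 2*√446)*(-1/4812526) = 2/2406263 - √446/2406263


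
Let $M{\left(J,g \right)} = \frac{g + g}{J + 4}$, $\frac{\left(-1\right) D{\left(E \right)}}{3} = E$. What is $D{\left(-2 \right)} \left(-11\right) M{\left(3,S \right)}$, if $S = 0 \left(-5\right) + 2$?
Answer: $- \frac{264}{7} \approx -37.714$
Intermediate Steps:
$S = 2$ ($S = 0 + 2 = 2$)
$D{\left(E \right)} = - 3 E$
$M{\left(J,g \right)} = \frac{2 g}{4 + J}$
$D{\left(-2 \right)} \left(-11\right) M{\left(3,S \right)} = \left(-3\right) \left(-2\right) \left(-11\right) 2 \cdot 2 \frac{1}{4 + 3} = 6 \left(-11\right) 2 \cdot 2 \cdot \frac{1}{7} = - 66 \cdot 2 \cdot 2 \cdot \frac{1}{7} = \left(-66\right) \frac{4}{7} = - \frac{264}{7}$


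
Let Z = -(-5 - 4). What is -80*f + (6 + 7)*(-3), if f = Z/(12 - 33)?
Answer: -33/7 ≈ -4.7143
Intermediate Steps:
Z = 9 (Z = -1*(-9) = 9)
f = -3/7 (f = 9/(12 - 33) = 9/(-21) = 9*(-1/21) = -3/7 ≈ -0.42857)
-80*f + (6 + 7)*(-3) = -80*(-3/7) + (6 + 7)*(-3) = 240/7 + 13*(-3) = 240/7 - 39 = -33/7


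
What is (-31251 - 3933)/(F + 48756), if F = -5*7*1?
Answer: -35184/48721 ≈ -0.72215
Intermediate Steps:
F = -35 (F = -35*1 = -35)
(-31251 - 3933)/(F + 48756) = (-31251 - 3933)/(-35 + 48756) = -35184/48721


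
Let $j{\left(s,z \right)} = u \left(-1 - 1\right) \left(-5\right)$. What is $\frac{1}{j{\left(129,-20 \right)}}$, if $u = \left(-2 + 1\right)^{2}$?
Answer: $\frac{1}{10} \approx 0.1$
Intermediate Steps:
$u = 1$ ($u = \left(-1\right)^{2} = 1$)
$j{\left(s,z \right)} = 10$ ($j{\left(s,z \right)} = 1 \left(-1 - 1\right) \left(-5\right) = 1 \left(-2\right) \left(-5\right) = \left(-2\right) \left(-5\right) = 10$)
$\frac{1}{j{\left(129,-20 \right)}} = \frac{1}{10}$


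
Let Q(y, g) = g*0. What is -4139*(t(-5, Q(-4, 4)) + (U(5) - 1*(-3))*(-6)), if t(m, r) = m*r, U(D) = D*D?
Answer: 695352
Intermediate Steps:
U(D) = D²
Q(y, g) = 0
-4139*(t(-5, Q(-4, 4)) + (U(5) - 1*(-3))*(-6)) = -4139*(-5*0 + (5² - 1*(-3))*(-6)) = -4139*(0 + (25 + 3)*(-6)) = -4139*(0 + 28*(-6)) = -4139*(0 - 168) = -4139*(-168) = 695352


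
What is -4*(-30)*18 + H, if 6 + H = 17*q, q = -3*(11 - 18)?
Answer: 2511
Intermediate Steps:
q = 21 (q = -3*(-7) = 21)
H = 351 (H = -6 + 17*21 = -6 + 357 = 351)
-4*(-30)*18 + H = -4*(-30)*18 + 351 = 120*18 + 351 = 2160 + 351 = 2511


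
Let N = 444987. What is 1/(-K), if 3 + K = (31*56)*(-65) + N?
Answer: -1/332144 ≈ -3.0107e-6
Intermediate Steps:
K = 332144 (K = -3 + ((31*56)*(-65) + 444987) = -3 + (1736*(-65) + 444987) = -3 + (-112840 + 444987) = -3 + 332147 = 332144)
1/(-K) = 1/(-1*332144) = 1/(-332144) = -1/332144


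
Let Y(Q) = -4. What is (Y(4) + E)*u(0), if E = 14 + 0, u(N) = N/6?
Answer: 0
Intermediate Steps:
u(N) = N/6 (u(N) = N*(⅙) = N/6)
E = 14
(Y(4) + E)*u(0) = (-4 + 14)*((⅙)*0) = 10*0 = 0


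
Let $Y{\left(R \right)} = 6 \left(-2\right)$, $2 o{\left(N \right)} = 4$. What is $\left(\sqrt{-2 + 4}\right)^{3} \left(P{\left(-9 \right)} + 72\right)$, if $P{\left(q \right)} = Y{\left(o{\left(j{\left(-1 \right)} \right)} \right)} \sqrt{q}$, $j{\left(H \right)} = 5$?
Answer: $72 \sqrt{2} \left(2 - i\right) \approx 203.65 - 101.82 i$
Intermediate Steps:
$o{\left(N \right)} = 2$ ($o{\left(N \right)} = \frac{1}{2} \cdot 4 = 2$)
$Y{\left(R \right)} = -12$
$P{\left(q \right)} = - 12 \sqrt{q}$
$\left(\sqrt{-2 + 4}\right)^{3} \left(P{\left(-9 \right)} + 72\right) = \left(\sqrt{-2 + 4}\right)^{3} \left(- 12 \sqrt{-9} + 72\right) = \left(\sqrt{2}\right)^{3} \left(- 12 \cdot 3 i + 72\right) = 2 \sqrt{2} \left(- 36 i + 72\right) = 2 \sqrt{2} \left(72 - 36 i\right)$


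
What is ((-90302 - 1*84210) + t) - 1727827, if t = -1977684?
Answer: -3880023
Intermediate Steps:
((-90302 - 1*84210) + t) - 1727827 = ((-90302 - 1*84210) - 1977684) - 1727827 = ((-90302 - 84210) - 1977684) - 1727827 = (-174512 - 1977684) - 1727827 = -2152196 - 1727827 = -3880023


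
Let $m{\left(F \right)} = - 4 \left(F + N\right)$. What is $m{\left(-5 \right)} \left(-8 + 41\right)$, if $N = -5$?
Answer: $1320$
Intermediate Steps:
$m{\left(F \right)} = 20 - 4 F$ ($m{\left(F \right)} = - 4 \left(F - 5\right) = - 4 \left(-5 + F\right) = 20 - 4 F$)
$m{\left(-5 \right)} \left(-8 + 41\right) = \left(20 - -20\right) \left(-8 + 41\right) = \left(20 + 20\right) 33 = 40 \cdot 33 = 1320$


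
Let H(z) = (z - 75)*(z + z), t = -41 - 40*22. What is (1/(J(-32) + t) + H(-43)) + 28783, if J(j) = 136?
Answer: 30560834/785 ≈ 38931.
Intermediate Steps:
t = -921 (t = -41 - 880 = -921)
H(z) = 2*z*(-75 + z) (H(z) = (-75 + z)*(2*z) = 2*z*(-75 + z))
(1/(J(-32) + t) + H(-43)) + 28783 = (1/(136 - 921) + 2*(-43)*(-75 - 43)) + 28783 = (1/(-785) + 2*(-43)*(-118)) + 28783 = (-1/785 + 10148) + 28783 = 7966179/785 + 28783 = 30560834/785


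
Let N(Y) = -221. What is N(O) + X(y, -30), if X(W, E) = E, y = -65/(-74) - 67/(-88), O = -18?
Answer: -251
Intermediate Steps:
y = 5339/3256 (y = -65*(-1/74) - 67*(-1/88) = 65/74 + 67/88 = 5339/3256 ≈ 1.6397)
N(O) + X(y, -30) = -221 - 30 = -251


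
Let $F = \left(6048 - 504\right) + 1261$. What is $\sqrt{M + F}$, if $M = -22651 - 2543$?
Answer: $i \sqrt{18389} \approx 135.61 i$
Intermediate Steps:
$M = -25194$
$F = 6805$ ($F = 5544 + 1261 = 6805$)
$\sqrt{M + F} = \sqrt{-25194 + 6805} = \sqrt{-18389} = i \sqrt{18389}$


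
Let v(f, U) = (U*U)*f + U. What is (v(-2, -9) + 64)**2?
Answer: 11449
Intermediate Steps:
v(f, U) = U + f*U**2 (v(f, U) = U**2*f + U = f*U**2 + U = U + f*U**2)
(v(-2, -9) + 64)**2 = (-9*(1 - 9*(-2)) + 64)**2 = (-9*(1 + 18) + 64)**2 = (-9*19 + 64)**2 = (-171 + 64)**2 = (-107)**2 = 11449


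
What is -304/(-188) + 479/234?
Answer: 40297/10998 ≈ 3.6640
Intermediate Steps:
-304/(-188) + 479/234 = -304*(-1/188) + 479*(1/234) = 76/47 + 479/234 = 40297/10998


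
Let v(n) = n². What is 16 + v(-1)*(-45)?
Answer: -29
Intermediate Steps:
16 + v(-1)*(-45) = 16 + (-1)²*(-45) = 16 + 1*(-45) = 16 - 45 = -29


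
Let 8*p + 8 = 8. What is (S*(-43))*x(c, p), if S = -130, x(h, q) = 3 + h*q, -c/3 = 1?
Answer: 16770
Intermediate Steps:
c = -3 (c = -3*1 = -3)
p = 0 (p = -1 + (⅛)*8 = -1 + 1 = 0)
(S*(-43))*x(c, p) = (-130*(-43))*(3 - 3*0) = 5590*(3 + 0) = 5590*3 = 16770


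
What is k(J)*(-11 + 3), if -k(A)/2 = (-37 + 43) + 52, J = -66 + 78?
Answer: 928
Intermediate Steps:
J = 12
k(A) = -116 (k(A) = -2*((-37 + 43) + 52) = -2*(6 + 52) = -2*58 = -116)
k(J)*(-11 + 3) = -116*(-11 + 3) = -116*(-8) = 928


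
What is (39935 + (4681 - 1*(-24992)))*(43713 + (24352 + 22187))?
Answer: 6282261216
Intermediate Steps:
(39935 + (4681 - 1*(-24992)))*(43713 + (24352 + 22187)) = (39935 + (4681 + 24992))*(43713 + 46539) = (39935 + 29673)*90252 = 69608*90252 = 6282261216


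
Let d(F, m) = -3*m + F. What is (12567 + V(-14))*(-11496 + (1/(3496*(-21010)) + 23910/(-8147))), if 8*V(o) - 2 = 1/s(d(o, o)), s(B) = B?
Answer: -352191234399484296861/2437140246016 ≈ -1.4451e+8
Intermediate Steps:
d(F, m) = F - 3*m
V(o) = 1/4 - 1/(16*o) (V(o) = 1/4 + 1/(8*(o - 3*o)) = 1/4 + 1/(8*((-2*o))) = 1/4 + (-1/(2*o))/8 = 1/4 - 1/(16*o))
(12567 + V(-14))*(-11496 + (1/(3496*(-21010)) + 23910/(-8147))) = (12567 + (1/16)*(-1 + 4*(-14))/(-14))*(-11496 + (1/(3496*(-21010)) + 23910/(-8147))) = (12567 + (1/16)*(-1/14)*(-1 - 56))*(-11496 + ((1/3496)*(-1/21010) + 23910*(-1/8147))) = (12567 + (1/16)*(-1/14)*(-57))*(-11496 + (-1/73450960 - 23910/8147)) = (12567 + 57/224)*(-11496 - 1756212461747/598404971120) = (2815065/224)*(-6881019760457267/598404971120) = -352191234399484296861/2437140246016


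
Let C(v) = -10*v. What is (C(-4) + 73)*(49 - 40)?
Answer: 1017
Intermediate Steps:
(C(-4) + 73)*(49 - 40) = (-10*(-4) + 73)*(49 - 40) = (40 + 73)*9 = 113*9 = 1017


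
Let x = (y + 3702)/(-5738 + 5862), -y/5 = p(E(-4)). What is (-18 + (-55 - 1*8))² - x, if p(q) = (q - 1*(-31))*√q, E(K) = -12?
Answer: 404931/62 + 95*I*√3/62 ≈ 6531.1 + 2.6539*I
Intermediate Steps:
p(q) = √q*(31 + q) (p(q) = (q + 31)*√q = (31 + q)*√q = √q*(31 + q))
y = -190*I*√3 (y = -5*√(-12)*(31 - 12) = -5*2*I*√3*19 = -190*I*√3 ≈ -329.09*I)
x = 1851/62 - 95*I*√3/62 (x = (-190*I*√3 + 3702)/(-5738 + 5862) = (3702 - 190*I*√3)/124 = (3702 - 190*I*√3)*(1/124) = 1851/62 - 95*I*√3/62 ≈ 29.855 - 2.6539*I)
(-18 + (-55 - 1*8))² - x = (-18 + (-55 - 1*8))² - (1851/62 - 95*I*√3/62) = (-18 + (-55 - 8))² + (-1851/62 + 95*I*√3/62) = (-18 - 63)² + (-1851/62 + 95*I*√3/62) = (-81)² + (-1851/62 + 95*I*√3/62) = 6561 + (-1851/62 + 95*I*√3/62) = 404931/62 + 95*I*√3/62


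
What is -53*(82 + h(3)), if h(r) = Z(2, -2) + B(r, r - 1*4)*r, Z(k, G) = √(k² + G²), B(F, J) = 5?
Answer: -5141 - 106*√2 ≈ -5290.9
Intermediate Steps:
Z(k, G) = √(G² + k²)
h(r) = 2*√2 + 5*r (h(r) = √((-2)² + 2²) + 5*r = √(4 + 4) + 5*r = √8 + 5*r = 2*√2 + 5*r)
-53*(82 + h(3)) = -53*(82 + (2*√2 + 5*3)) = -53*(82 + (2*√2 + 15)) = -53*(82 + (15 + 2*√2)) = -53*(97 + 2*√2) = -5141 - 106*√2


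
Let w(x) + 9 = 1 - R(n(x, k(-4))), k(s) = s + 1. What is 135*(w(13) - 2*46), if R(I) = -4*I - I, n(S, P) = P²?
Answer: -7425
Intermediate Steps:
k(s) = 1 + s
R(I) = -5*I
w(x) = 37 (w(x) = -9 + (1 - (-5)*(1 - 4)²) = -9 + (1 - (-5)*(-3)²) = -9 + (1 - (-5)*9) = -9 + (1 - 1*(-45)) = -9 + (1 + 45) = -9 + 46 = 37)
135*(w(13) - 2*46) = 135*(37 - 2*46) = 135*(37 - 92) = 135*(-55) = -7425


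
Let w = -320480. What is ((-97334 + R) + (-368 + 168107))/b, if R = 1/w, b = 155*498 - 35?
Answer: 1735645723/1902048800 ≈ 0.91251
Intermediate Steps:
b = 77155 (b = 77190 - 35 = 77155)
R = -1/320480 (R = 1/(-320480) = -1/320480 ≈ -3.1203e-6)
((-97334 + R) + (-368 + 168107))/b = ((-97334 - 1/320480) + (-368 + 168107))/77155 = (-31193600321/320480 + 167739)*(1/77155) = (22563394399/320480)*(1/77155) = 1735645723/1902048800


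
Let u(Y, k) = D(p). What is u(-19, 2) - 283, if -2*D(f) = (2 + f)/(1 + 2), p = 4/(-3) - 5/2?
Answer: -10177/36 ≈ -282.69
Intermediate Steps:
p = -23/6 (p = 4*(-⅓) - 5*½ = -4/3 - 5/2 = -23/6 ≈ -3.8333)
D(f) = -⅓ - f/6 (D(f) = -(2 + f)/(2*(1 + 2)) = -(2 + f)/(2*3) = -(⅔ + f/3)/2 = -⅓ - f/6)
u(Y, k) = 11/36 (u(Y, k) = -⅓ - ⅙*(-23/6) = -⅓ + 23/36 = 11/36)
u(-19, 2) - 283 = 11/36 - 283 = -10177/36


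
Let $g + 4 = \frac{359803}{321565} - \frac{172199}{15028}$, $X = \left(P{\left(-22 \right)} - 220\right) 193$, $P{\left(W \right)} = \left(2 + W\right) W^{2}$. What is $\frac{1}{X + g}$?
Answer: $- \frac{4832478820}{9233486577341231} \approx -5.2336 \cdot 10^{-7}$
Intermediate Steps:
$P{\left(W \right)} = W^{2} \left(2 + W\right)$
$X = -1910700$ ($X = \left(\left(-22\right)^{2} \left(2 - 22\right) - 220\right) 193 = \left(484 \left(-20\right) - 220\right) 193 = \left(-9680 - 220\right) 193 = \left(-9900\right) 193 = -1910700$)
$g = - \frac{69295967231}{4832478820}$ ($g = -4 + \left(\frac{359803}{321565} - \frac{172199}{15028}\right) = -4 - \frac{49966051951}{4832478820} = - \frac{69295967231}{4832478820} \approx -14.34$)
$\frac{1}{X + g} = \frac{1}{-1910700 - \frac{69295967231}{4832478820}} = \frac{1}{- \frac{9233486577341231}{4832478820}} = - \frac{4832478820}{9233486577341231}$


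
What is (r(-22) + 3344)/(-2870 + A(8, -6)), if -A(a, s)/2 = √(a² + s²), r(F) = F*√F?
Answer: -1672/1445 + 11*I*√22/1445 ≈ -1.1571 + 0.035706*I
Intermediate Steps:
r(F) = F^(3/2)
A(a, s) = -2*√(a² + s²)
(r(-22) + 3344)/(-2870 + A(8, -6)) = ((-22)^(3/2) + 3344)/(-2870 - 2*√(8² + (-6)²)) = (-22*I*√22 + 3344)/(-2870 - 2*√(64 + 36)) = (3344 - 22*I*√22)/(-2870 - 2*√100) = (3344 - 22*I*√22)/(-2870 - 2*10) = (3344 - 22*I*√22)/(-2870 - 20) = (3344 - 22*I*√22)/(-2890) = (3344 - 22*I*√22)*(-1/2890) = -1672/1445 + 11*I*√22/1445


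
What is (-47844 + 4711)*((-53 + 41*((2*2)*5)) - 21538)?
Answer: 895915543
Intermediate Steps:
(-47844 + 4711)*((-53 + 41*((2*2)*5)) - 21538) = -43133*((-53 + 41*(4*5)) - 21538) = -43133*((-53 + 41*20) - 21538) = -43133*((-53 + 820) - 21538) = -43133*(767 - 21538) = -43133*(-20771) = 895915543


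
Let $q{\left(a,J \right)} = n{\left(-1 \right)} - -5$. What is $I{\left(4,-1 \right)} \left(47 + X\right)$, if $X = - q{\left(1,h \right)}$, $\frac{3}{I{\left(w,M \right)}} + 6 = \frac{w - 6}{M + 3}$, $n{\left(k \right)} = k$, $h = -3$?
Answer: $- \frac{129}{7} \approx -18.429$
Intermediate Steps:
$I{\left(w,M \right)} = \frac{3}{-6 + \frac{-6 + w}{3 + M}}$ ($I{\left(w,M \right)} = \frac{3}{-6 + \frac{w - 6}{M + 3}} = \frac{3}{-6 + \frac{-6 + w}{3 + M}}$)
$q{\left(a,J \right)} = 4$ ($q{\left(a,J \right)} = -1 - -5 = -1 + 5 = 4$)
$X = -4$ ($X = \left(-1\right) 4 = -4$)
$I{\left(4,-1 \right)} \left(47 + X\right) = \frac{3 \left(3 - 1\right)}{-24 + 4 - -6} \left(47 - 4\right) = 3 \frac{1}{-24 + 4 + 6} \cdot 2 \cdot 43 = 3 \frac{1}{-14} \cdot 2 \cdot 43 = 3 \left(- \frac{1}{14}\right) 2 \cdot 43 = \left(- \frac{3}{7}\right) 43 = - \frac{129}{7}$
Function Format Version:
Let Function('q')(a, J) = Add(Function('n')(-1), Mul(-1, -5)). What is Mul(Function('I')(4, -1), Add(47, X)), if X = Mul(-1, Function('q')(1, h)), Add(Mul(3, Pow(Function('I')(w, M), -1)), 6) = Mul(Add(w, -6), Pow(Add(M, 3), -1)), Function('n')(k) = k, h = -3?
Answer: Rational(-129, 7) ≈ -18.429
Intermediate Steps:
Function('I')(w, M) = Mul(3, Pow(Add(-6, Mul(Pow(Add(3, M), -1), Add(-6, w))), -1)) (Function('I')(w, M) = Mul(3, Pow(Add(-6, Mul(Add(w, -6), Pow(Add(M, 3), -1))), -1)) = Mul(3, Pow(Add(-6, Mul(Add(-6, w), Pow(Add(3, M), -1))), -1)) = Mul(3, Pow(Add(-6, Mul(Pow(Add(3, M), -1), Add(-6, w))), -1)))
Function('q')(a, J) = 4 (Function('q')(a, J) = Add(-1, Mul(-1, -5)) = Add(-1, 5) = 4)
X = -4 (X = Mul(-1, 4) = -4)
Mul(Function('I')(4, -1), Add(47, X)) = Mul(Mul(3, Pow(Add(-24, 4, Mul(-6, -1)), -1), Add(3, -1)), Add(47, -4)) = Mul(Mul(3, Pow(Add(-24, 4, 6), -1), 2), 43) = Mul(Mul(3, Pow(-14, -1), 2), 43) = Mul(Mul(3, Rational(-1, 14), 2), 43) = Mul(Rational(-3, 7), 43) = Rational(-129, 7)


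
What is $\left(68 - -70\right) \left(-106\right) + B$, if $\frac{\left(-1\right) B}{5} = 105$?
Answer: $-15153$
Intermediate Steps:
$B = -525$ ($B = \left(-5\right) 105 = -525$)
$\left(68 - -70\right) \left(-106\right) + B = \left(68 - -70\right) \left(-106\right) - 525 = \left(68 + 70\right) \left(-106\right) - 525 = 138 \left(-106\right) - 525 = -14628 - 525 = -15153$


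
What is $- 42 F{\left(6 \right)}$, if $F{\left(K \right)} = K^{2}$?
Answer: $-1512$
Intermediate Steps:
$- 42 F{\left(6 \right)} = - 42 \cdot 6^{2} = \left(-42\right) 36 = -1512$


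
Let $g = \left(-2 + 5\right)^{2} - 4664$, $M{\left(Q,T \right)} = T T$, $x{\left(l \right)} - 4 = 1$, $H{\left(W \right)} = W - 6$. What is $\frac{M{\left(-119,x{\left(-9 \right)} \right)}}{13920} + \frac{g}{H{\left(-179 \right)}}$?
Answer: $\frac{2592089}{103008} \approx 25.164$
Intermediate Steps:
$H{\left(W \right)} = -6 + W$
$x{\left(l \right)} = 5$ ($x{\left(l \right)} = 4 + 1 = 5$)
$M{\left(Q,T \right)} = T^{2}$
$g = -4655$ ($g = 3^{2} - 4664 = 9 - 4664 = -4655$)
$\frac{M{\left(-119,x{\left(-9 \right)} \right)}}{13920} + \frac{g}{H{\left(-179 \right)}} = \frac{5^{2}}{13920} - \frac{4655}{-6 - 179} = 25 \cdot \frac{1}{13920} - \frac{4655}{-185} = \frac{5}{2784} - - \frac{931}{37} = \frac{5}{2784} + \frac{931}{37} = \frac{2592089}{103008}$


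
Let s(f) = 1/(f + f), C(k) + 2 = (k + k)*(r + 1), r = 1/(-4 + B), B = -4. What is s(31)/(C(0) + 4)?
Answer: 1/124 ≈ 0.0080645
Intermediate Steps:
r = -⅛ (r = 1/(-4 - 4) = 1/(-8) = -⅛ ≈ -0.12500)
C(k) = -2 + 7*k/4 (C(k) = -2 + (k + k)*(-⅛ + 1) = -2 + (2*k)*(7/8) = -2 + 7*k/4)
s(f) = 1/(2*f)
s(31)/(C(0) + 4) = ((½)/31)/((-2 + (7/4)*0) + 4) = ((½)*(1/31))/((-2 + 0) + 4) = (1/62)/(-2 + 4) = (1/62)/2 = (½)*(1/62) = 1/124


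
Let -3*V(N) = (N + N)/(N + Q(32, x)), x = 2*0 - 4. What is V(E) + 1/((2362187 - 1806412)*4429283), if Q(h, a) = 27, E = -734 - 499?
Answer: -337250812027324/494798636624325 ≈ -0.68159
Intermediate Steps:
x = -4 (x = 0 - 4 = -4)
E = -1233
V(N) = -2*N/(3*(27 + N)) (V(N) = -(N + N)/(3*(N + 27)) = -2*N/(3*(27 + N)))
V(E) + 1/((2362187 - 1806412)*4429283) = -2*(-1233)/(81 + 3*(-1233)) + 1/((2362187 - 1806412)*4429283) = -2*(-1233)/(81 - 3699) + (1/4429283)/555775 = -2*(-1233)/(-3618) + (1/555775)*(1/4429283) = -2*(-1233)*(-1/3618) + 1/2461684759325 = -137/201 + 1/2461684759325 = -337250812027324/494798636624325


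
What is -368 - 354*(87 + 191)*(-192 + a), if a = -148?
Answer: 33459712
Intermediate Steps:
-368 - 354*(87 + 191)*(-192 + a) = -368 - 354*(87 + 191)*(-192 - 148) = -368 - 98412*(-340) = -368 - 354*(-94520) = -368 + 33460080 = 33459712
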